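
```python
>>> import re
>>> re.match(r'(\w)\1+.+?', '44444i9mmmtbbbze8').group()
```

'44444i'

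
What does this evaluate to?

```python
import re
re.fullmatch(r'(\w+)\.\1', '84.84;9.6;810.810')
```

None

`\1` has to match the exact text group 1 already captured.
`re.fullmatch` requires the pattern to consume the entire string.
Here the string isn't matched end-to-end, so the call returns None.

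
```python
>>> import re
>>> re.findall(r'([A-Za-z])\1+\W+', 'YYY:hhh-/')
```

After group 1 captures some text, `\1` only succeeds where that same text appears again.
`findall` collects group 1 from each match (2 total).

['Y', 'h']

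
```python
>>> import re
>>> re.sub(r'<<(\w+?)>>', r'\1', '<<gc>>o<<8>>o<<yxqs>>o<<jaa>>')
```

'gco8oyxqsojaa'

Matches: at [0:6] → '<<gc>>'; at [7:12] → '<<8>>'; at [13:21] → '<<yxqs>>'; at [22:29] → '<<jaa>>'.
`\1` in the replacement pulls in group 1's text for each match.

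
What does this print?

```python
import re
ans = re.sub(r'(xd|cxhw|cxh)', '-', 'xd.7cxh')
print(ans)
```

`sub` substitutes '-' at each match site.

-.7-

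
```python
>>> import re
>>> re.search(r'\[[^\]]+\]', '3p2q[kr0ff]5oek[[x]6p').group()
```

'[kr0ff]'

Unlike `match`, `search` isn't anchored — it looks for the pattern anywhere in the string.
The match spans [4:11] → '[kr0ff]'.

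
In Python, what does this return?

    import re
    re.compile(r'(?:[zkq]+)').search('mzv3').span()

The pattern matches one or more of one of [zkq] (non-capturing group).
Unlike `match`, `search` isn't anchored — it looks for the pattern anywhere in the string.
The match spans [1:2] → 'z'.

(1, 2)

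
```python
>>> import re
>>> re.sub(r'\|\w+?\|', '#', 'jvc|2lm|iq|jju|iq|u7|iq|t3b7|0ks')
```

`sub` substitutes '#' at each match site.

'jvc#iq#iq#iq#0ks'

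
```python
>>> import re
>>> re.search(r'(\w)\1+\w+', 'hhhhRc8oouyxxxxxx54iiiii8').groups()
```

('h',)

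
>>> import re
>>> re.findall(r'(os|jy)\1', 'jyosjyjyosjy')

After group 1 captures some text, `\1` only succeeds where that same text appears again.
Scanning left to right: at [4:8] match 'jyjy', group 1 = 'jy'.
With a single group, `findall` returns only what that group captured — 1 item.

['jy']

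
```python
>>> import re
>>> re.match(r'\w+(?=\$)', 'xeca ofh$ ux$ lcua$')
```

The lookaround is zero-width — it requires the adjacent text to match without consuming it, so the asserted text isn't part of the match.
`match` is anchored at position 0; if the pattern doesn't fit there, it returns None.
Here the pattern fails at index 0, so the call returns None.

None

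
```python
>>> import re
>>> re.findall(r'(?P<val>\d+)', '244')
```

['244']

`findall` collects group 1 from the one match (1 total).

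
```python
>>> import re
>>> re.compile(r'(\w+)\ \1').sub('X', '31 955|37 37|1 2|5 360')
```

'31 955|X|1 2|5 360'

After group 1 captures some text, `\1` only succeeds where that same text appears again.
Matches: at [7:12] → '37 37'.
Every occurrence is swapped for 'X'.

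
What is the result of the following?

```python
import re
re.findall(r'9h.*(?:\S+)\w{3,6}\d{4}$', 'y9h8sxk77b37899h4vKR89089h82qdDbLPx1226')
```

Pattern: the literal '9h', then zero or more of any character; then one or more of a non-whitespace character (non-capturing group); then 3 to 6 of a word character, then exactly 4 of a digit; then anchored at the end.
Matches: at [1:39] → '9h8sxk77b37899h4vKR89089h82qdDbLPx1226'.
No capturing groups, so `findall` returns the 1 full match string.

['9h8sxk77b37899h4vKR89089h82qdDbLPx1226']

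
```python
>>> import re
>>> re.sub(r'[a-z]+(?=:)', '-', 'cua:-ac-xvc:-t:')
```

'-:-ac--:--:'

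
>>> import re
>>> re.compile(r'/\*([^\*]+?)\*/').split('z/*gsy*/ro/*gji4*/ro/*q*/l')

With a capturing group present, the delimiter's captured portion is kept in the result list.

['z', 'gsy', 'ro', 'gji4', 'ro', 'q', 'l']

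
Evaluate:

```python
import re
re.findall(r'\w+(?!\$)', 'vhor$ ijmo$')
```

A negative assertion filters positions out without eating any characters.
Matches: at [0:3] → 'vho'; at [6:9] → 'ijm'.
Since nothing is captured, `findall` lists the 2 matched substrings directly.

['vho', 'ijm']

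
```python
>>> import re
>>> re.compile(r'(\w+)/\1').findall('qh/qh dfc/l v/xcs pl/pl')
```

['qh', 'pl']

The backreference `\1` re-matches whatever the first group consumed, character for character.
Walking the string: at [0:5] match 'qh/qh', group 1 = 'qh'; at [18:23] match 'pl/pl', group 1 = 'pl'.
Because there's exactly one group, `findall` drops the full match and keeps group 1 from each hit.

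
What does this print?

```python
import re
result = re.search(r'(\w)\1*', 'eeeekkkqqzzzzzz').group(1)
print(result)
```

e

The backreference `\1` re-matches whatever the first group consumed, character for character.
Unlike `match`, `search` isn't anchored — it looks for the pattern anywhere in the string.
The match spans [0:4] → 'eeee'.
Captured: group 1 = 'e'.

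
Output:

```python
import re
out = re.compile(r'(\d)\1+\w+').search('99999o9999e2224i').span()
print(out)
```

(0, 16)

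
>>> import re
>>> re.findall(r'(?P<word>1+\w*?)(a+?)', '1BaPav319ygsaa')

The `?` after the quantifier makes it lazy — it takes as little as possible before letting the rest of the pattern try.
`findall` packs the 2 group values into a tuple for every match.

[('1B', 'a'), ('19ygs', 'a')]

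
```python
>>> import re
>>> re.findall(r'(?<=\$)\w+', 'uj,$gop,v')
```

Because the assertion is zero-width, the text it checks is not consumed and won't appear in the result.
Matches: at [4:7] → 'gop'.
With no groups in the pattern, `findall` gives back each whole match — 1 here.

['gop']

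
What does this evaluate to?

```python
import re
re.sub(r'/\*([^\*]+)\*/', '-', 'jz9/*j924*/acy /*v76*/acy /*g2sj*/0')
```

'jz9-acy -acy -0'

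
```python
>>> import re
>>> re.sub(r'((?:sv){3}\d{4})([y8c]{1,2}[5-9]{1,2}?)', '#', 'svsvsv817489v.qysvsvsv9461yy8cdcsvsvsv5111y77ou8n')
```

'#v.qy#cdc#7ou8n'

Pattern: the literal 'sv' repeated 3 times, then exactly 4 of a digit (captured); then 1 to 2 of one of [y8c], then 1 to 2 of a character in [5-9] (lazy) (captured).
Matches: at [0:12] → 'svsvsv817489'; at [16:29] → 'svsvsv9461yy8'; at [32:44] → 'svsvsv5111y7'.
Every occurrence is swapped for '#'.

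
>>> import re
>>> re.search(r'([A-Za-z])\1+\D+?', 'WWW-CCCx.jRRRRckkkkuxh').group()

'WWW-'

A backreference is literal: `\1` must see the identical characters the first group matched.
Unlike `match`, `search` isn't anchored — it looks for the pattern anywhere in the string.
The match spans [0:4] → 'WWW-'.
Captured: group 1 = 'W'.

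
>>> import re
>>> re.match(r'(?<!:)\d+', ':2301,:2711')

The negative lookaround is zero-width — it rules out positions where the adjacent text would match, without consuming anything.
`re.match` only tries the pattern at the start of the string.
Here the pattern fails at index 0, so the call returns None.

None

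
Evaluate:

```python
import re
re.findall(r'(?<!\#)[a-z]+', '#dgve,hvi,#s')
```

['gve', 'hvi']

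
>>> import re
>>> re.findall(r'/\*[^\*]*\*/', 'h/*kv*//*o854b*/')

['/*kv*/', '/*o854b*/']

`findall` yields the raw match text (2 of them) because the pattern has no groups.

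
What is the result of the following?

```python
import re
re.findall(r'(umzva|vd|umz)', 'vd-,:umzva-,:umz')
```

['vd', 'umzva', 'umz']

The regex engine tests alternatives in the order written; an earlier branch that matches wins even if a later one would match more.
With a single group, `findall` returns only what that group captured — 3 items.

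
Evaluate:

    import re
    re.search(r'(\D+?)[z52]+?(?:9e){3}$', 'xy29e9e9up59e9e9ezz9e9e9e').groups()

The pattern matches one or more of a non-digit (lazy) (captured); then one or more of one of [z52] (lazy), then the literal '9e' repeated 3 times; then anchored at the end.
`re.search` tries every starting position until one works.
The match spans [16:25] → 'ezz9e9e9e'.
Captured: group 1 = 'e'.

('e',)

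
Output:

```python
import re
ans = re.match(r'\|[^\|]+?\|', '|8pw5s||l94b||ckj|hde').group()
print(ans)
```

|8pw5s|

`re.match` only tries the pattern at the start of the string.
The match spans [0:7] → '|8pw5s|'.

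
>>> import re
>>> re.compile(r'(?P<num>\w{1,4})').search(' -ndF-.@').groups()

('ndF',)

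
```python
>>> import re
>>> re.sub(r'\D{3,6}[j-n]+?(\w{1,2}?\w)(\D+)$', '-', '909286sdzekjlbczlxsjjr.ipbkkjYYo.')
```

'909286-'

This matches 3 to 6 of a non-digit, then one or more of a character in [j-n] (lazy); then 1 to 2 of a word character (lazy), then a word character (captured); then one or more of a non-digit (captured); then anchored at the end.
Matches: at [6:33] → 'sdzekjlbczlxsjjr.ipbkkjYYo.'.
Each match is replaced by '-'.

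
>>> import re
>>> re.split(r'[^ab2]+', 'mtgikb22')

The pattern matches one or more of any character except [ab2].
Matches to split on: at [0:5] → 'mtgik'.
Splitting on the pattern gives 2 pieces.

['', 'b22']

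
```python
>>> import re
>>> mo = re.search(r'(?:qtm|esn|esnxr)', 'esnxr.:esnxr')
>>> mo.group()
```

Alternation isn't longest-match — the leftmost alternative that fits at this position is chosen.
`re.search` scans for the first position where the pattern succeeds.
The match spans [0:3] → 'esn'.

'esn'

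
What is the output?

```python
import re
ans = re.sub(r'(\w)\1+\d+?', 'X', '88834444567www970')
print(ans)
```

XX67X70

`\1` has to match the exact text group 1 already captured.
Every occurrence is swapped for 'X'.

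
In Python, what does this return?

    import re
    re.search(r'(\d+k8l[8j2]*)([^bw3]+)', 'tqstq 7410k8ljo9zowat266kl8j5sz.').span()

(6, 18)

The pattern matches one or more of a digit, then the literal 'k8l', then zero or more of one of [8j2] (captured); then one or more of any character except [bw3] (captured).
`re.search` tries every starting position until one works.
The match spans [6:18] → '7410k8ljo9zo'.
Captured: group 1 = '7410k8lj', group 2 = 'o9zo'.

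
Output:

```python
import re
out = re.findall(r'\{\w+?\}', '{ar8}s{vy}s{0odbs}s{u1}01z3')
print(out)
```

['{ar8}', '{vy}', '{0odbs}', '{u1}']

Matches: at [0:5] → '{ar8}'; at [6:10] → '{vy}'; at [11:18] → '{0odbs}'; at [19:23] → '{u1}'.
No capturing groups, so `findall` returns the 4 full match strings.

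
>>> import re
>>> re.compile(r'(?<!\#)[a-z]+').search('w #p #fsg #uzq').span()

The negative lookaround is zero-width — it rules out positions where the adjacent text would match, without consuming anything.
Unlike `match`, `search` isn't anchored — it looks for the pattern anywhere in the string.
The match spans [0:1] → 'w'.

(0, 1)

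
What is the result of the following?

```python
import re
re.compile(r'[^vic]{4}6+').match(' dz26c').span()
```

(0, 5)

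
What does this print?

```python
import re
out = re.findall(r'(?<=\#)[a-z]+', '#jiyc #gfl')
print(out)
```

['jiyc', 'gfl']

Lookahead/lookbehind check context without consuming it, so the matched span excludes the asserted characters.
With no groups in the pattern, `findall` gives back each whole match — 2 here.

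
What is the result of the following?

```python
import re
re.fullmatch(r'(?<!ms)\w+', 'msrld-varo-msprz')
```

None

Because the assertion is negative and zero-width, positions next to the forbidden text are skipped.
For `fullmatch`, every character of the input must be accounted for by the pattern.
Here the string isn't matched end-to-end, so the call returns None.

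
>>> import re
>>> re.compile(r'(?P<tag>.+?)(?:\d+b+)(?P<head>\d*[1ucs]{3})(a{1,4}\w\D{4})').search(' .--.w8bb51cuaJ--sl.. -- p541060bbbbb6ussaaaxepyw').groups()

The pattern matches one or more of any character (lazy) (captured as 'tag'); then one or more of a digit, then one or more of the literal 'b' (non-capturing group); then zero or more of a digit, then exactly 3 of one of [1ucs] (captured as 'head'); then 1 to 4 of the literal 'a', then a word character, then exactly 4 of a non-digit (captured).
`re.search` scans for the first position where the pattern succeeds.
The match spans [0:19] → ' .--.w8bb51cuaJ--sl'.
Captured: group 1 = ' .--.w', group 2 = '51cu', group 3 = 'aJ--sl'.

(' .--.w', '51cu', 'aJ--sl')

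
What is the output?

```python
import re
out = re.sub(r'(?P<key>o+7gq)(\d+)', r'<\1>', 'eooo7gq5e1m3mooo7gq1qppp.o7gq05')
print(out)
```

The pattern matches one or more of the literal 'o', then the literal '7gq' (captured as 'key'); then one or more of a digit (captured).
Matches: at [1:8] → 'ooo7gq5'; at [13:20] → 'ooo7gq1'; at [25:31] → 'o7gq05'.
The replacement refers to a captured group, so each match is rewritten using its own captured text.

e<ooo7gq>e1m3m<ooo7gq>qppp.<o7gq>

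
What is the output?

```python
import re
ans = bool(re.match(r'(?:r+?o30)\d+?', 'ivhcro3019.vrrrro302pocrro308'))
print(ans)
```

False

This matches one or more of the literal 'r' (lazy), then the literal 'o30' (non-capturing group); then one or more of a digit (lazy).
`re.match` only tries the pattern at the start of the string.
Here position 0 doesn't satisfy it, so the call returns None, and `bool(None)` is False.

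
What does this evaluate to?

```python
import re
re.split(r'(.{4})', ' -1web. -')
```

Pattern: exactly 4 of any character (captured).
Matches to split on: at [0:4] → ' -1w'; at [4:8] → 'eb. '.
With a capturing group present, the delimiter's captured portion is kept in the result list.

['', ' -1w', '', 'eb. ', '-']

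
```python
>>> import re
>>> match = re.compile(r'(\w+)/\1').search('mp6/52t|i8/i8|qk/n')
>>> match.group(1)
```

'i8'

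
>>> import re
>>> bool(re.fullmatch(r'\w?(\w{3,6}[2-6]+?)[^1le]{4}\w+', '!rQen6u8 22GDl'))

False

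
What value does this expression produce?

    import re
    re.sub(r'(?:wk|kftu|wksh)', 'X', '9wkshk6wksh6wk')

Alternation tries branches left to right and keeps the first one that lets the overall match succeed at that position.
Each match is replaced by 'X'.

'9Xshk6Xsh6X'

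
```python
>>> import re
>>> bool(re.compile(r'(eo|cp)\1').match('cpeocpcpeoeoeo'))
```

The backreference `\1` re-matches whatever the first group consumed, character for character.
`match` is anchored at position 0; if the pattern doesn't fit there, it returns None.
Here the string doesn't start with a match, so the call returns None, and `bool(None)` is False.

False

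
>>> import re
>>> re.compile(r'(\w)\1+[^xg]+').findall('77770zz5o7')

['7']

`\1` is not a pattern — it's the concrete string captured by group 1, re-applied verbatim.
Scanning left to right: at [0:10] match '77770zz5o7', group 1 = '7'.
`findall` collects group 1 from the one match (1 total).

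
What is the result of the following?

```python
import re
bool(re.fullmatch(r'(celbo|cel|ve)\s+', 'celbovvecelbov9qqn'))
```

False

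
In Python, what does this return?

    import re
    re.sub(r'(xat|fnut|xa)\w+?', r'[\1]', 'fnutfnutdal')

'[fnut]nutdal'

Matches: at [0:5] → 'fnutf'.
The replacement refers to a captured group, so each match is rewritten using its own captured text.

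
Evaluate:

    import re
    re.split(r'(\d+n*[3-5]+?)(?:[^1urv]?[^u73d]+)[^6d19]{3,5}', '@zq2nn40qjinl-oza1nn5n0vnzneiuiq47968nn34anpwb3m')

Pattern: one or more of a digit, then zero or more of a literal 'n', then one or more of a character in [3-5] (lazy) (captured); then optionally any character except [1urv], then one or more of any character except [u73d] (non-capturing group); then 3 to 5 of any character except [6d19].
With the lazy modifier that quantifier settles for the fewest repetitions that let the rest of the pattern succeed (the atoms after it are unaffected and can still be greedy).
Matches to split on: at [3:34] → '2nn40qjinl-oza1nn5n0vnzneiuiq47'; at [34:48] → '968nn34anpwb3m'.
The group in the pattern means `split` returns the separators' captures alongside the pieces.

['@zq', '2nn4', '', '968nn3', '']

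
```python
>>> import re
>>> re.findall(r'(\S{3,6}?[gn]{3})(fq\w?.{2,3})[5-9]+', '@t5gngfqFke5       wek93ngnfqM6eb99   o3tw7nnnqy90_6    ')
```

`findall` packs the 2 group values into a tuple for every match.

[('@t5gng', 'fqFke'), ('wek93ngn', 'fqM6eb')]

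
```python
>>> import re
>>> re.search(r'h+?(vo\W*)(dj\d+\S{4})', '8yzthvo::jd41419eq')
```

None

The pattern matches one or more of a literal 'h' (lazy); then the literal 'vo', then zero or more of a non-word character (captured); then the literal 'dj', then one or more of a digit, then exactly 4 of a non-whitespace character (captured).
`search` walks the string left to right and returns the first match it finds.
Here the pattern never matches, so the call returns None.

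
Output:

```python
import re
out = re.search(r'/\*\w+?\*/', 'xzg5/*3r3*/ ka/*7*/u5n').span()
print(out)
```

(4, 11)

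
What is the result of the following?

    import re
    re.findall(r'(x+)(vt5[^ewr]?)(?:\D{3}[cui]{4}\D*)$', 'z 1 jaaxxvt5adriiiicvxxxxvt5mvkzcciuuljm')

[('xxxx', 'vt5m')]

The pattern matches one or more of a literal 'x' (captured); then the literal 'vt5', then optionally any character except [ewr] (captured); then exactly 3 of a non-digit, then exactly 4 of one of [cui], then zero or more of a non-digit (non-capturing group); then anchored at the end.
Walking the string: at [21:40] match 'xxxxvt5mvkzcciuuljm', groups = ('xxxx', 'vt5m').
With 2 capturing groups, `findall` returns a 2-tuple per match.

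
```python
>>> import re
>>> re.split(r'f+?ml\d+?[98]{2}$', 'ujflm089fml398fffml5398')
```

The string is cut at each match, leaving 2 pieces.

['ujflm089fml398', '']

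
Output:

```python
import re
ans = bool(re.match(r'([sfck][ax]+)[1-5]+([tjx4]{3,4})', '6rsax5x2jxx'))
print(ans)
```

False

With `match`, the pattern is implicitly anchored at the beginning.
Here the pattern fails at index 0, so the call returns None, and `bool(None)` is False.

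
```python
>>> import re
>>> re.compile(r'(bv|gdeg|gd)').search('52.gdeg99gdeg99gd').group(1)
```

The regex engine tests alternatives in the order written; an earlier branch that matches wins even if a later one would match more.
`re.search` tries every starting position until one works.
The match spans [3:7] → 'gdeg'.
Captured: group 1 = 'gdeg'.

'gdeg'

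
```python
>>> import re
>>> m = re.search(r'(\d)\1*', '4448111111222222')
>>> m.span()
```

(0, 3)

After group 1 captures some text, `\1` only succeeds where that same text appears again.
The match spans [0:3] → '444'.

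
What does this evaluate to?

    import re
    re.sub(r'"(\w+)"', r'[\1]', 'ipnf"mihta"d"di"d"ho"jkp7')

`\1` in the replacement pulls in group 1's text for each match.

'ipnf[mihta]d[di]d[ho]jkp7'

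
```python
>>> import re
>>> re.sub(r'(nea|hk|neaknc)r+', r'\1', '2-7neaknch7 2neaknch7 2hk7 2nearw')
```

'2-7neaknch7 2neaknch7 2hk7 2neaw'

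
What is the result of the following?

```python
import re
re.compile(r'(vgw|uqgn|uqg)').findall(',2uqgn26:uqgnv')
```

['uqgn', 'uqgn']

Alternation isn't longest-match — the leftmost alternative that fits at this position is chosen.
Matches: at [2:6] match 'uqgn', group 1 = 'uqgn'; at [9:13] match 'uqgn', group 1 = 'uqgn'.
One capturing group, so `findall` returns just the captured substring from each match — 2 in all.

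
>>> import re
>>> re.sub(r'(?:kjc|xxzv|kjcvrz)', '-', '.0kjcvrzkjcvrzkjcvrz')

`|` is ordered: at each position the engine commits to the first alternative that works.
Matches: at [2:5] → 'kjc'; at [8:11] → 'kjc'; at [14:17] → 'kjc'.
Every occurrence is swapped for '-'.

'.0-vrz-vrz-vrz'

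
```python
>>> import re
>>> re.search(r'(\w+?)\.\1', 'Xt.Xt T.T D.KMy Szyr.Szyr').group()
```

`\1` has to match the exact text group 1 already captured.
The match spans [0:5] → 'Xt.Xt'.

'Xt.Xt'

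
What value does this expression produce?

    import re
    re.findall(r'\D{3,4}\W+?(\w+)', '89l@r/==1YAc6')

['1YAc6']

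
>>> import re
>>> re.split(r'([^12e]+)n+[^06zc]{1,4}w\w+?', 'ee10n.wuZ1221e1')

Because the quantifier is non-greedy, it stops expanding at the earliest point where the rest of the pattern can succeed.
The group in the pattern means `split` returns the separators' captures alongside the pieces.

['ee1', '0', 'Z1221e1']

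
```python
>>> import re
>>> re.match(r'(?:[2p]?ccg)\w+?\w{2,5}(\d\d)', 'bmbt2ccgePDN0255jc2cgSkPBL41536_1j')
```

With `match`, the pattern is implicitly anchored at the beginning.
Here position 0 doesn't satisfy it, so the call returns None.

None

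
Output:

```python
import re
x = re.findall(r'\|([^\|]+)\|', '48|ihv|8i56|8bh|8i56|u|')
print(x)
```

Scanning left to right: at [2:7] match '|ihv|', group 1 = 'ihv'; at [11:16] match '|8bh|', group 1 = '8bh'; at [20:23] match '|u|', group 1 = 'u'.
With a single group, `findall` returns only what that group captured — 3 items.

['ihv', '8bh', 'u']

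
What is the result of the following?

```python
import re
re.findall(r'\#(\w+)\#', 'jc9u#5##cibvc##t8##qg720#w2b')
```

['5', 'cibvc', 't8', 'qg720']

Because there's exactly one group, `findall` drops the full match and keeps group 1 from each hit.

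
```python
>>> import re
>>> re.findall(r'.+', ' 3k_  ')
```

[' 3k_  ']

The pattern matches one or more of any character.
`findall` yields the raw match text (1 of them) because the pattern has no groups.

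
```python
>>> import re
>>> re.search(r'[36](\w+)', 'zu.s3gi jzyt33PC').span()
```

(4, 7)

This matches one of [36]; then one or more of a word character (captured).
`re.search` scans for the first position where the pattern succeeds.
The match spans [4:7] → '3gi'.
Captured: group 1 = 'gi'.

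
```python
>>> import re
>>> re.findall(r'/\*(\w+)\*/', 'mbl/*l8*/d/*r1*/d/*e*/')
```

Walking the string: at [3:9] match '/*l8*/', group 1 = 'l8'; at [10:16] match '/*r1*/', group 1 = 'r1'; at [17:22] match '/*e*/', group 1 = 'e'.
`findall` collects group 1 from each match (3 total).

['l8', 'r1', 'e']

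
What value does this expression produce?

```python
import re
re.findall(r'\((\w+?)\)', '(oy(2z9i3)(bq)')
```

['2z9i3', 'bq']

Because there's exactly one group, `findall` drops the full match and keeps group 1 from each hit.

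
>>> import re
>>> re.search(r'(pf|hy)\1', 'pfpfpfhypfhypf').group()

'pfpf'

`\1` is not a pattern — it's the concrete string captured by group 1, re-applied verbatim.
The match spans [0:4] → 'pfpf'.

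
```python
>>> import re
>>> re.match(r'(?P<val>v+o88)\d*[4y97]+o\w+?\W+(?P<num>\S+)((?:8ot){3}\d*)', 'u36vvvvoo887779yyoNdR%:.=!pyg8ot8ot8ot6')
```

`re.match` only tries the pattern at the start of the string.
Here the pattern fails at index 0, so the call returns None.

None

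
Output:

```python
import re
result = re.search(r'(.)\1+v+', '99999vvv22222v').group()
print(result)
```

99999vvv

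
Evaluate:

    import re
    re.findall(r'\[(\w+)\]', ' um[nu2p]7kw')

`findall` collects group 1 from the one match (1 total).

['nu2p']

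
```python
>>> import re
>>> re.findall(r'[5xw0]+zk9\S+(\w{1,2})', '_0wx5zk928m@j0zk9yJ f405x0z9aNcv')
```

['J']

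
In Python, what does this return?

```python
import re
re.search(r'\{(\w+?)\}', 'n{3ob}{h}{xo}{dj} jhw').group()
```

'{3ob}'

`re.search` scans for the first position where the pattern succeeds.
The match spans [1:6] → '{3ob}'.
Captured: group 1 = '3ob'.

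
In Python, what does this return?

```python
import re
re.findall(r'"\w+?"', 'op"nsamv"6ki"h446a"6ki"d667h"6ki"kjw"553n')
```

Scanning left to right: at [2:9] → '"nsamv"'; at [12:19] → '"h446a"'; at [22:29] → '"d667h"'; at [32:37] → '"kjw"'.
No capturing groups, so `findall` returns the 4 full match strings.

['"nsamv"', '"h446a"', '"d667h"', '"kjw"']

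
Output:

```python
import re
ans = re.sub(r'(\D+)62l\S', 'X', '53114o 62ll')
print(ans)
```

53114X

This matches one or more of a non-digit (captured); then the literal '62l', then a non-whitespace character.
Matches: at [5:11] → 'o 62ll'.
Every occurrence is swapped for 'X'.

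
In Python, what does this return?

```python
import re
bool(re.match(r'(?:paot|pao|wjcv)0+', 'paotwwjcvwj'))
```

False

`re.match` won't scan ahead — the pattern has to work from the very first character.
Here the pattern fails at index 0, so the call returns None, and `bool(None)` is False.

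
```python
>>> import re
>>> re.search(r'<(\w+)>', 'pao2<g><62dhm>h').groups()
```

`search` walks the string left to right and returns the first match it finds.
The match spans [4:7] → '<g>'.
Captured: group 1 = 'g'.

('g',)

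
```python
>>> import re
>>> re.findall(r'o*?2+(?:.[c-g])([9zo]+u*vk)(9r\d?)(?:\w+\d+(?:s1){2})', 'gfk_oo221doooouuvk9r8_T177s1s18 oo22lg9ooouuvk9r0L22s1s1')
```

[('oooouuvk', '9r8'), ('9ooouuvk', '9r0')]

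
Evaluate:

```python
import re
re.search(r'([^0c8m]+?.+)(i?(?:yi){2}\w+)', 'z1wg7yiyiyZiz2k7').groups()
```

('z1wg7', 'yiyiyZiz2k7')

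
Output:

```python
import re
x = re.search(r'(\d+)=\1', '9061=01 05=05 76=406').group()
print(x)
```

The backreference `\1` re-matches whatever the first group consumed, character for character.
`re.search` tries every starting position until one works.
The match spans [8:13] → '05=05'.
Captured: group 1 = '05'.

05=05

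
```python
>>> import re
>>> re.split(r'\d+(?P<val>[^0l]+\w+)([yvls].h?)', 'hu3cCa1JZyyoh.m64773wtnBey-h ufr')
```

['hu', 'cCa1JZyyoh.m64773wtnBe', 'y-h', ' ufr']

This matches one or more of a digit; then one or more of any character except [0l], then one or more of a word character (captured as 'val'); then one of [yvls], then any character, then optionally a literal 'h' (captured).
The group in the pattern means `split` returns the separators' captures alongside the pieces.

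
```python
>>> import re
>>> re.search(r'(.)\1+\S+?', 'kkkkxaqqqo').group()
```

'kkkkx'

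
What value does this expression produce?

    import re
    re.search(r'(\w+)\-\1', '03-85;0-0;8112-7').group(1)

`\1` is not a pattern — it's the concrete string captured by group 1, re-applied verbatim.
`re.search` tries every starting position until one works.
The match spans [6:9] → '0-0'.
Captured: group 1 = '0'.

'0'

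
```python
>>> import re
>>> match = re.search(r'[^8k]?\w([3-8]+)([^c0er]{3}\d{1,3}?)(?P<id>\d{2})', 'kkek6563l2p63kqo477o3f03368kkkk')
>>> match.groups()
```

('63', 'kqo4', '77')

Pattern: optionally any character except [8k], then a word character; then one or more of a character in [3-8] (captured); then exactly 3 of any character except [c0er], then 1 to 3 of a digit (lazy) (captured); then exactly 2 of a digit (captured as 'id').
Unlike `match`, `search` isn't anchored — it looks for the pattern anywhere in the string.
The match spans [9:19] → '2p63kqo477'.
Captured: group 1 = '63', group 2 = 'kqo4', group 3 = '77'.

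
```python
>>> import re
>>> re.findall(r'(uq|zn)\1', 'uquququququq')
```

['uq', 'uq', 'uq']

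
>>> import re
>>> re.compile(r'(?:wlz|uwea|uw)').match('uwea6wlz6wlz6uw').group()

Branches in `(...|...)` are attempted left-to-right; the first branch that allows the whole pattern to succeed is taken.
`match` is anchored at position 0; if the pattern doesn't fit there, it returns None.
The match spans [0:4] → 'uwea'.

'uwea'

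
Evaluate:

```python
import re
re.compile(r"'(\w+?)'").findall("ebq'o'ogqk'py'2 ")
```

`findall` collects group 1 from each match (2 total).

['o', 'py']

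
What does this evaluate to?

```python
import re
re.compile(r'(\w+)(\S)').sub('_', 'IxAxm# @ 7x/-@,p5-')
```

'_ @ _-@,_'

The pattern matches one or more of a word character (captured); then a non-whitespace character (captured).
Matches: at [0:6] → 'IxAxm#'; at [9:12] → '7x/'; at [15:18] → 'p5-'.
`sub` substitutes '_' at each match site.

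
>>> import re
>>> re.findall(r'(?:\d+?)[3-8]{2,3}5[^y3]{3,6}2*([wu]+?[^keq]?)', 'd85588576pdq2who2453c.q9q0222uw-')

Because there's exactly one group, `findall` drops the full match and keeps group 1 from the one hit.

['wh']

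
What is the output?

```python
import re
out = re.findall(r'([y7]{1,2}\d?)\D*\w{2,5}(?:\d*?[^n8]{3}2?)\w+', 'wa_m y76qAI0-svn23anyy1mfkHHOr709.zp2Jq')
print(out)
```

['y76']

The pattern matches 1 to 2 of one of [y7], then optionally a digit (captured); then zero or more of a non-digit, then 2 to 5 of a word character; then zero or more of a digit (lazy), then exactly 3 of any character except [n8], then optionally a literal '2' (non-capturing group); then one or more of a word character.
Scanning left to right: at [5:33] match 'y76qAI0-svn23anyy1mfkHHOr709', group 1 = 'y76'.
`findall` collects group 1 from the one match (1 total).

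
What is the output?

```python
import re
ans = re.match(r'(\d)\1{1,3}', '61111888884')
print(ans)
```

`\1` has to match the exact text group 1 already captured.
`match` is anchored at position 0; if the pattern doesn't fit there, it returns None.
Here the string doesn't start with a match, so the call returns None.

None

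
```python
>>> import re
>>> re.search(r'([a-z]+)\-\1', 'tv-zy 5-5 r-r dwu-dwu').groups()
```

The backreference `\1` re-matches whatever the first group consumed, character for character.
`re.search` tries every starting position until one works.
The match spans [10:13] → 'r-r'.
Captured: group 1 = 'r'.

('r',)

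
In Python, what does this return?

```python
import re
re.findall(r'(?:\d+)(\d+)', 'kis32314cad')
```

['4']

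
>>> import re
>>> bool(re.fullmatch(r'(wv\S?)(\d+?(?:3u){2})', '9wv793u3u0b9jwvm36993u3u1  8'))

False

The pattern matches the literal 'wv', then optionally a non-whitespace character (captured); then one or more of a digit (lazy), then the literal '3u' repeated 2 times (captured).
For `fullmatch`, every character of the input must be accounted for by the pattern.
Here the pattern can't cover the whole string, so the call returns None, and `bool(None)` is False.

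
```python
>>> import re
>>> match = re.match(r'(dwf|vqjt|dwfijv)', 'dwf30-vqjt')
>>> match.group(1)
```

With `match`, the pattern is implicitly anchored at the beginning.
The match spans [0:3] → 'dwf'.
Captured: group 1 = 'dwf'.

'dwf'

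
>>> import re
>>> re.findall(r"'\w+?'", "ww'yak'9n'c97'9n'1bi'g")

["'yak'", "'c97'", "'1bi'"]

`findall` yields the raw match text (3 of them) because the pattern has no groups.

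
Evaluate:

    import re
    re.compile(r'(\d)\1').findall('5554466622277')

After group 1 captures some text, `\1` only succeeds where that same text appears again.
Scanning left to right: at [0:2] match '55', group 1 = '5'; at [3:5] match '44', group 1 = '4'; at [5:7] match '66', group 1 = '6'; at [8:10] match '22', group 1 = '2'; at [11:13] match '77', group 1 = '7'.
With a single group, `findall` returns only what that group captured — 5 items.

['5', '4', '6', '2', '7']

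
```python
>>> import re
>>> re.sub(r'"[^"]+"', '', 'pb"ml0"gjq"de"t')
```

'pbgjqt'

Matches: at [2:7] → '"ml0"'; at [10:14] → '"de"'.
Each match is replaced by ''.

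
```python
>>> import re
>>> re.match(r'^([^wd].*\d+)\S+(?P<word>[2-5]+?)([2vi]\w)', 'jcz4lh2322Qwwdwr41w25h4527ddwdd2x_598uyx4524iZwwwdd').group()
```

'jcz4lh2322Qwwdwr41w25h4527ddwdd2x_598uyx4524iZ'

`match` is anchored at position 0; if the pattern doesn't fit there, it returns None.
The match spans [0:46] → 'jcz4lh2322Qwwdwr41w25h4527ddwdd2x_598uyx4524iZ'.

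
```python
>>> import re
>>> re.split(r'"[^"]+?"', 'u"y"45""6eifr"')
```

['u', '45"', '']

The string is cut at each match, leaving 3 pieces.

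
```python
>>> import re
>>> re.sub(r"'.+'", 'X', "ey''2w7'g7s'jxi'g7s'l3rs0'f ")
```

'eyXf '

Matches: at [2:26] → "''2w7'g7s'jxi'g7s'l3rs0'".
`sub` substitutes 'X' at each match site.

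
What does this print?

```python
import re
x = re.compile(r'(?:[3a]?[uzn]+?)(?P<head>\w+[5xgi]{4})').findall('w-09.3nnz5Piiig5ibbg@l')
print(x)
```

['nz5Piiig5i']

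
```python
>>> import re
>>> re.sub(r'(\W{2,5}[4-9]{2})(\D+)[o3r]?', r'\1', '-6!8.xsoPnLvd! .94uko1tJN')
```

Each match is replaced using the text its own group 1 captured.

'-6!8.xsoPnLvd! .941tJN'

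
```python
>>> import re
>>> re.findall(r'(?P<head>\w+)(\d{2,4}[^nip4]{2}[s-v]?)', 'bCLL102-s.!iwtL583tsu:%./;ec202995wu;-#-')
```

[('bCLL1', '02-s'), ('iwtL5', '83tsu'), ('ec2029', '95wu')]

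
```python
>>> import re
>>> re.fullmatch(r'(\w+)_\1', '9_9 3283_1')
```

None

The backreference `\1` re-matches whatever the first group consumed, character for character.
`fullmatch` succeeds only if the pattern covers the string from start to end.
Here the pattern can't cover the whole string, so the call returns None.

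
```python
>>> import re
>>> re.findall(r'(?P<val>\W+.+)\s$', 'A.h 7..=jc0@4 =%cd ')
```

['.h 7..=jc0@4 =%cd']

One capturing group, so `findall` returns just the captured substring from the one match — 1 in all.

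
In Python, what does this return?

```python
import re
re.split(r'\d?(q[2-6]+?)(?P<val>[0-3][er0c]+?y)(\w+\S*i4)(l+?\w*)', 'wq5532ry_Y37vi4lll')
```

This matches optionally a digit; then a literal 'q', then one or more of a character in [2-6] (lazy) (captured); then a character in [0-3], then one or more of one of [er0c] (lazy), then the literal 'y' (captured as 'val'); then one or more of a word character, then zero or more of a non-whitespace character, then the literal 'i4' (captured); then one or more of a literal 'l' (lazy), then zero or more of a word character (captured).
Matches to split on: at [1:18] → 'q5532ry_Y37vi4lll'.
Because the pattern has a capturing group, `split` also inserts each captured text between the pieces.

['w', 'q553', '2ry', '_Y37vi4', 'lll', '']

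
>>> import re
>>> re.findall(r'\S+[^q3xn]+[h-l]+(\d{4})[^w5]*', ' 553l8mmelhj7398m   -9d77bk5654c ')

The pattern matches one or more of a non-whitespace character, then one or more of any character except [q3xn], then one or more of a character in [h-l]; then exactly 4 of a digit (captured); then zero or more of any character except [w5].
With a single group, `findall` returns only what that group captured — 1 item.

['5654']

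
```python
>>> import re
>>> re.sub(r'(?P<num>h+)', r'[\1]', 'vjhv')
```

'vj[h]v'

This matches one or more of a literal 'h' (captured as 'num').
Matches: at [2:3] → 'h'.
The replacement refers to a captured group, so each match is rewritten using its own captured text.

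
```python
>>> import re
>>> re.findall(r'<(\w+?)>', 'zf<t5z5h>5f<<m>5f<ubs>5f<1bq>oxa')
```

Walking the string: at [2:9] match '<t5z5h>', group 1 = 't5z5h'; at [12:15] match '<m>', group 1 = 'm'; at [17:22] match '<ubs>', group 1 = 'ubs'; at [24:29] match '<1bq>', group 1 = '1bq'.
With a single group, `findall` returns only what that group captured — 4 items.

['t5z5h', 'm', 'ubs', '1bq']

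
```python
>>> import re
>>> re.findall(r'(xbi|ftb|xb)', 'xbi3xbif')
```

Alternation tries branches left to right and keeps the first one that lets the overall match succeed at that position.
Matches: at [0:3] match 'xbi', group 1 = 'xbi'; at [4:7] match 'xbi', group 1 = 'xbi'.
Because there's exactly one group, `findall` drops the full match and keeps group 1 from each hit.

['xbi', 'xbi']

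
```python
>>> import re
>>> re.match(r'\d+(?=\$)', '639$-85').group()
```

'639'

`match` is anchored at position 0; if the pattern doesn't fit there, it returns None.
The match spans [0:3] → '639'.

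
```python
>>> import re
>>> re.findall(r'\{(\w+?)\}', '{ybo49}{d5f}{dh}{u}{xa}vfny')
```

['ybo49', 'd5f', 'dh', 'u', 'xa']

Walking the string: at [0:7] match '{ybo49}', group 1 = 'ybo49'; at [7:12] match '{d5f}', group 1 = 'd5f'; at [12:16] match '{dh}', group 1 = 'dh'; at [16:19] match '{u}', group 1 = 'u'; at [19:23] match '{xa}', group 1 = 'xa'.
With a single group, `findall` returns only what that group captured — 5 items.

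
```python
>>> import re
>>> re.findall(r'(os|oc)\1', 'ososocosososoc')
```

['os', 'os']

After group 1 captures some text, `\1` only succeeds where that same text appears again.
Matches: at [0:4] match 'osos', group 1 = 'os'; at [6:10] match 'osos', group 1 = 'os'.
Because there's exactly one group, `findall` drops the full match and keeps group 1 from each hit.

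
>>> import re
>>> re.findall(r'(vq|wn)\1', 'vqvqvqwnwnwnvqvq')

`\1` has to match the exact text group 1 already captured.
Matches: at [0:4] match 'vqvq', group 1 = 'vq'; at [6:10] match 'wnwn', group 1 = 'wn'; at [12:16] match 'vqvq', group 1 = 'vq'.
One capturing group, so `findall` returns just the captured substring from each match — 3 in all.

['vq', 'wn', 'vq']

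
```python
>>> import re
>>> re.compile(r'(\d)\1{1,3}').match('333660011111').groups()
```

('3',)

The match spans [0:3] → '333'.
Captured: group 1 = '3'.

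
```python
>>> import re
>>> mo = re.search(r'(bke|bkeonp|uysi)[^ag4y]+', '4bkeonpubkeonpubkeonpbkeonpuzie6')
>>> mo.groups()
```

`|` is ordered: at each position the engine commits to the first alternative that works.
`search` walks the string left to right and returns the first match it finds.
The match spans [1:32] → 'bkeonpubkeonpubkeonpbkeonpuzie6'.
Captured: group 1 = 'bke'.

('bke',)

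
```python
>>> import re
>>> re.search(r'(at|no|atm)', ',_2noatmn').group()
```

'no'

The match spans [3:5] → 'no'.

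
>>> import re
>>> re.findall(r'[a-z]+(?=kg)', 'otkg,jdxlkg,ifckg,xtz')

['ot', 'jdxl', 'ifc']

The positive lookaround only admits positions where the adjacent text matches; those characters stay outside the span.
Since nothing is captured, `findall` lists the 3 matched substrings directly.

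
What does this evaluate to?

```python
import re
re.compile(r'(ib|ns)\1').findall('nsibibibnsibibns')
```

['ib', 'ib']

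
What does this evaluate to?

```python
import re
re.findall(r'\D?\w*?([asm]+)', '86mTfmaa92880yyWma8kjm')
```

['m', 'maa', 'ma', 'm']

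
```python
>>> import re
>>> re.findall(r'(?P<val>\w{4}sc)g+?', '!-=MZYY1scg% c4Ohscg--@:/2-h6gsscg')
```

This matches exactly 4 of a word character, then the literal 'sc' (captured as 'val'); then one or more of a literal 'g' (lazy).
Matches: at [4:11] match 'ZYY1scg', group 1 = 'ZYY1sc'; at [13:20] match 'c4Ohscg', group 1 = 'c4Ohsc'; at [27:34] match 'h6gsscg', group 1 = 'h6gssc'.
Because there's exactly one group, `findall` drops the full match and keeps group 1 from each hit.

['ZYY1sc', 'c4Ohsc', 'h6gssc']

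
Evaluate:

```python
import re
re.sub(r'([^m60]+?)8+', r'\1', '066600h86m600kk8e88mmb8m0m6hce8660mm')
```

'066600h6m600kkemmbm0m6hce660mm'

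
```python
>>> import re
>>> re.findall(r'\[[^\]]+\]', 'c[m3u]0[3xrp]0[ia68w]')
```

['[m3u]', '[3xrp]', '[ia68w]']

With no groups in the pattern, `findall` gives back each whole match — 3 here.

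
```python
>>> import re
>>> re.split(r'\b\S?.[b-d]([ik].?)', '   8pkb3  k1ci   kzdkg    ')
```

The pattern matches a word boundary (`\b`, zero-width); then optionally a non-whitespace character, then any character, then a character in [b-d]; then one of [ik], then optionally any character (captured).
Matches to split on: at [10:15] → 'k1ci '; at [17:22] → 'kzdkg'.
Because the pattern has a capturing group, `split` also inserts each captured text between the pieces.

['   8pkb3  ', 'i ', '  ', 'kg', '    ']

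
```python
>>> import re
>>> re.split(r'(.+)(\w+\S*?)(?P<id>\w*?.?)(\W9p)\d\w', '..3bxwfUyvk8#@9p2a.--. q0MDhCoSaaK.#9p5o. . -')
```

This matches one or more of any character (captured); then one or more of a word character, then zero or more of a non-whitespace character (lazy) (captured); then zero or more of a word character (lazy), then optionally any character (captured as 'id'); then a non-word character, then the literal '9p' (captured); then a digit, then a word character.
Lazy quantifiers expand one character at a time until the remainder of the pattern can match.
Matches to split on: at [0:40] → '..3bxwfUyvk8#@9p2a.--. q0MDhCoSaaK.#9p5o'.
With a capturing group present, the delimiter's captured portion is kept in the result list.

['', '..3bxwfUyvk8#@9p2a.--. q0MDhCoSaa', 'K', '.', '#9p', '. . -']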